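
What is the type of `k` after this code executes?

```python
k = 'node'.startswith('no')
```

str.startswith() returns bool

bool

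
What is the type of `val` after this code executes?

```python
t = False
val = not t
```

'not' always returns bool

bool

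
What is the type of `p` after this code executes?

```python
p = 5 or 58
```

'or' returns the first truthy value (5, which is int)

int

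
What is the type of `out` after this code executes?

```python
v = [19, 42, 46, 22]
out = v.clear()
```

list.clear() returns None

NoneType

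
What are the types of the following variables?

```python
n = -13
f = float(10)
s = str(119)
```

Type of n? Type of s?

n is int; s is str

int, str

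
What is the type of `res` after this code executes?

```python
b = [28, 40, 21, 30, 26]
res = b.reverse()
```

list.reverse() returns None

NoneType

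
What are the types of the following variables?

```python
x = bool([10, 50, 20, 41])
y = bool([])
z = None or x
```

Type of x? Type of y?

bool() returns bool; bool() returns bool

bool, bool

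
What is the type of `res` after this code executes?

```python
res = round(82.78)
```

round() with no ndigits arg returns int

int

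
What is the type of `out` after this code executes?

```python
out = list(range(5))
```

list(range(...)) returns list

list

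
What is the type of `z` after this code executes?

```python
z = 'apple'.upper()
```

str.upper() returns str

str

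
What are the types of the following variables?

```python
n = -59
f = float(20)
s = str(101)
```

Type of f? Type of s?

f is float; s is str

float, str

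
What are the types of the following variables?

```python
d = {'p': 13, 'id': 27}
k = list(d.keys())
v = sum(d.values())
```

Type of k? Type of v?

list(...) returns list; sum of int values returns int

list, int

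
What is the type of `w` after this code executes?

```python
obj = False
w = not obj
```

'not' always returns bool

bool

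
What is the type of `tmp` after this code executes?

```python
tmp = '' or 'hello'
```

'or' returns first truthy value ('hello', which is str)

str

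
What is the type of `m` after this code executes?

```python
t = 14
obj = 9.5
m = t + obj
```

int + float returns float (14 + 9.5 = 23.5)

float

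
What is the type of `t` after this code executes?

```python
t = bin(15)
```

bin() returns str representation

str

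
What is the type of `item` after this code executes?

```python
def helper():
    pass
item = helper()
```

A function with no return statement returns None

NoneType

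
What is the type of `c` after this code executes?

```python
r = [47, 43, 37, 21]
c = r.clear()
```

list.clear() returns None

NoneType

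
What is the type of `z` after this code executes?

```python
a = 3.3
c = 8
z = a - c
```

float - int returns float (3.3 - 8 = -4.7)

float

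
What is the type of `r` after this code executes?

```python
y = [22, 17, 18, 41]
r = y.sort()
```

list.sort() returns None (sorts in place)

NoneType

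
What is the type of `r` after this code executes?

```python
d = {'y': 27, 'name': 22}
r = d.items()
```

dict.items() returns a dict_items view

dict_items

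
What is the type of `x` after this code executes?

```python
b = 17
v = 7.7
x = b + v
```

int + float returns float (17 + 7.7 = 24.7)

float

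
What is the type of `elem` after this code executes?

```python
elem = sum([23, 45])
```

sum() of ints returns int

int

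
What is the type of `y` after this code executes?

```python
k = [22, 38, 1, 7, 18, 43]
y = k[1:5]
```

Slicing a list always returns a list

list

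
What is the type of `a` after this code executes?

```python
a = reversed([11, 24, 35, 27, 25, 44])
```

reversed() on a list returns a list_reverseiterator

list_reverseiterator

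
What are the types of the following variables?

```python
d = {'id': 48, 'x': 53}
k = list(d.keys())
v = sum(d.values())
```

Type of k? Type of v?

list(...) returns list; sum of int values returns int

list, int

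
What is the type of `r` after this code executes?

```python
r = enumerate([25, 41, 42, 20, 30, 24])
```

enumerate() returns an enumerate iterator object

enumerate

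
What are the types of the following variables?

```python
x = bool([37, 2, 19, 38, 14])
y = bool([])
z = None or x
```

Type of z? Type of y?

None or <bool> returns the bool; bool() returns bool

bool, bool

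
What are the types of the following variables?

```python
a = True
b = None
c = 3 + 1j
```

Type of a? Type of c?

a is bool; c is complex

bool, complex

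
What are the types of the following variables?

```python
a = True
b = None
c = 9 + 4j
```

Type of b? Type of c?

b is NoneType; c is complex

NoneType, complex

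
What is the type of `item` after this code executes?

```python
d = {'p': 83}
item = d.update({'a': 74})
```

dict.update() returns None

NoneType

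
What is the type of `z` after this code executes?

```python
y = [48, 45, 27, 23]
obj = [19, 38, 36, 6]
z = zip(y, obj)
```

zip() returns a zip iterator object

zip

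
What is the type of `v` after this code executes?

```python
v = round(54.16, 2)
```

round() with ndigits arg returns float

float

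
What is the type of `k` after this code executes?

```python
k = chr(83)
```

chr() returns str (single character)

str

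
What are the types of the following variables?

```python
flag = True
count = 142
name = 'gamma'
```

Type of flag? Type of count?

flag is bool; count is int

bool, int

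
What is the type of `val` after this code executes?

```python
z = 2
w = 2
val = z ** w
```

int ** positive int returns int (2 ** 2 = 4)

int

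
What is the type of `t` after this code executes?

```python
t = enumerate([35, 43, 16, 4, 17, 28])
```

enumerate() returns an enumerate iterator object

enumerate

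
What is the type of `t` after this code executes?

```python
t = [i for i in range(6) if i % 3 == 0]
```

A list comprehension [...] produces a list

list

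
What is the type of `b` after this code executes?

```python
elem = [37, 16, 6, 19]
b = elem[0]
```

Indexing a list of ints returns int (elem[0] = 37)

int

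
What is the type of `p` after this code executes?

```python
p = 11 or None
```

'or' returns first truthy value (11, int)

int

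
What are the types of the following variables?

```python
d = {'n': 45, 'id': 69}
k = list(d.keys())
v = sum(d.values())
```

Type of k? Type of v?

list(...) returns list; sum of int values returns int

list, int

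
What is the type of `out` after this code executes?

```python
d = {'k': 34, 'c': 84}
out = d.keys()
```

.keys() returns a dict_keys view object

dict_keys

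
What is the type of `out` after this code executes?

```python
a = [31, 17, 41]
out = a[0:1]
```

Slicing a list always returns a list

list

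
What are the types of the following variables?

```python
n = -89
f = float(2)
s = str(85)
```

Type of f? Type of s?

f is float; s is str

float, str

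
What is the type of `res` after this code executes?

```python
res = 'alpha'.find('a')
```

str.find() returns int (index, or -1)

int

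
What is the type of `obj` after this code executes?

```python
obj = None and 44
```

'and' returns first falsy value (None)

NoneType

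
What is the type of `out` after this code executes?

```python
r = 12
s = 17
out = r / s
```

int / int always returns float in Python 3 (12 / 17 = 0.705882)

float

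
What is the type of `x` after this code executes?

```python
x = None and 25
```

'and' returns first falsy value (None)

NoneType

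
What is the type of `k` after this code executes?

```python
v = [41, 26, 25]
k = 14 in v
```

'in' operator returns bool

bool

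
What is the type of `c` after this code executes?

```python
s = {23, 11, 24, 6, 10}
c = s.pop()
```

Popping from a set of ints returns int

int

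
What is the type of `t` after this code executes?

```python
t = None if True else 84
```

Ternary: condition is True, if branch (None) taken → NoneType

NoneType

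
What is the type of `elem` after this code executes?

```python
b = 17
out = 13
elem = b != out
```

Comparison operators return bool

bool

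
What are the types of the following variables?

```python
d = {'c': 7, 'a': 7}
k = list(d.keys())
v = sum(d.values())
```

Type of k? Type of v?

list(...) returns list; sum of int values returns int

list, int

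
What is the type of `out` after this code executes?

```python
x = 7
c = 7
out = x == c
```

Equality comparison returns bool

bool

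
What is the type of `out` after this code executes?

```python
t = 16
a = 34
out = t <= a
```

Comparison operators return bool

bool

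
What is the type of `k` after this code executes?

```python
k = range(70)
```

range() returns a range object

range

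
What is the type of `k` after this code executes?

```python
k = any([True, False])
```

any() returns bool

bool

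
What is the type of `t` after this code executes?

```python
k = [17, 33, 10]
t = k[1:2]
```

Slicing a list always returns a list

list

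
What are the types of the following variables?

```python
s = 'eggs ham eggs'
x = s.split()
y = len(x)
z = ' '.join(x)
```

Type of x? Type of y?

str.split() returns list; len() returns int

list, int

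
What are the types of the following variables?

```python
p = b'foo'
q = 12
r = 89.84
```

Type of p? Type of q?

p is bytes; q is int

bytes, int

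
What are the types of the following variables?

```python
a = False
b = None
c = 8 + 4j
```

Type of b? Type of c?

b is NoneType; c is complex

NoneType, complex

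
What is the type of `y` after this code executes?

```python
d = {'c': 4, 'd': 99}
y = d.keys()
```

.keys() returns a dict_keys view object

dict_keys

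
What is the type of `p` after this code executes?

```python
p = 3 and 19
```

'and' returns the last value when all truthy (19, which is int)

int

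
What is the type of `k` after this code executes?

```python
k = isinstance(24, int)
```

isinstance() returns bool

bool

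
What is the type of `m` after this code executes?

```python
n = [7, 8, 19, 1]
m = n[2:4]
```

Slicing a list always returns a list

list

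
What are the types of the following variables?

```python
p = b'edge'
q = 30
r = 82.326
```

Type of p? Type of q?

p is bytes; q is int

bytes, int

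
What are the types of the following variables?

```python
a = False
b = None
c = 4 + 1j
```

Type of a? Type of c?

a is bool; c is complex

bool, complex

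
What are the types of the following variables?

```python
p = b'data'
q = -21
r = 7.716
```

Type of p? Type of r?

p is bytes; r is float

bytes, float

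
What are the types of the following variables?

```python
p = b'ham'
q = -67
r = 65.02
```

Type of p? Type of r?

p is bytes; r is float

bytes, float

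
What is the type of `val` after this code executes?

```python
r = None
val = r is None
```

'is' comparison returns bool

bool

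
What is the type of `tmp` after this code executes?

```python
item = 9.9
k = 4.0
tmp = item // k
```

float // float returns float (floor division preserves float type)

float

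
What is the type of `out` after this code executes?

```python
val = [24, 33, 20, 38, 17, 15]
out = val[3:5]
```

Slicing a list always returns a list

list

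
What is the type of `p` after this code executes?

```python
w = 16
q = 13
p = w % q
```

int % int returns int (16 % 13 = 3)

int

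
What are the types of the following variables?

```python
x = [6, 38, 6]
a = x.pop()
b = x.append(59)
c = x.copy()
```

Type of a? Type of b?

list.pop() returns the element (int); list.append() returns None

int, NoneType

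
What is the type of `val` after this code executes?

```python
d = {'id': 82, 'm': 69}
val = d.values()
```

.values() returns a dict_values view object

dict_values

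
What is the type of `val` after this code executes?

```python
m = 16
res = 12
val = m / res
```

int / int always returns float in Python 3 (16 / 12 = 1.33333)

float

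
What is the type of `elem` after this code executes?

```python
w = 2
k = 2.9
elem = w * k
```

int * float returns float (2 * 2.9 = 5.8)

float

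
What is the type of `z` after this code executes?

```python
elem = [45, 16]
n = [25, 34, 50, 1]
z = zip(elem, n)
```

zip() returns a zip iterator object

zip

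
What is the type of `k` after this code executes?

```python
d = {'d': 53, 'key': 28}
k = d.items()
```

dict.items() returns a dict_items view

dict_items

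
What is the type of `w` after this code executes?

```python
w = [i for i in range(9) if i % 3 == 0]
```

A list comprehension [...] produces a list

list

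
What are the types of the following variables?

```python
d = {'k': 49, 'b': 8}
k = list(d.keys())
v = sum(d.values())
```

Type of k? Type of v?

list(...) returns list; sum of int values returns int

list, int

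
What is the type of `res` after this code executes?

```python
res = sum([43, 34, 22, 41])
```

sum() of ints returns int

int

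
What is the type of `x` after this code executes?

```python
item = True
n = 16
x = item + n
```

bool + int returns int (True is 1, so 1 + 16 = 17)

int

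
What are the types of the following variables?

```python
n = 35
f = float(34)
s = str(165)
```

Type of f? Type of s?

f is float; s is str

float, str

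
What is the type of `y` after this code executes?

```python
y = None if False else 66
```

Ternary: condition is False, else branch (66) taken → int

int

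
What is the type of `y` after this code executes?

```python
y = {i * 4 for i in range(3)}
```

A set comprehension {expr for x in iterable} produces a set

set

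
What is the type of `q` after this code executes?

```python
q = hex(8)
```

hex() returns str representation

str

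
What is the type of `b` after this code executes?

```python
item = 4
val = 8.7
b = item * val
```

int * float returns float (4 * 8.7 = 34.8)

float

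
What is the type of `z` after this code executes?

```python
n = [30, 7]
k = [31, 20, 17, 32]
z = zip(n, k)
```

zip() returns a zip iterator object

zip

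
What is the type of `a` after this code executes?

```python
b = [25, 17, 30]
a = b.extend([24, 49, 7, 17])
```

list.extend() returns None

NoneType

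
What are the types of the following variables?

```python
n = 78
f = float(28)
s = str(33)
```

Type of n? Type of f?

n is int; f is float

int, float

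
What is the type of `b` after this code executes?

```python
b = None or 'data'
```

'or' with None returns the other value ('data', str)

str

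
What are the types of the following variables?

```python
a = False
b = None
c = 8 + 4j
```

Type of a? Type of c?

a is bool; c is complex

bool, complex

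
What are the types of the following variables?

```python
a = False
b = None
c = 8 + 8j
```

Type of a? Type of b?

a is bool; b is NoneType

bool, NoneType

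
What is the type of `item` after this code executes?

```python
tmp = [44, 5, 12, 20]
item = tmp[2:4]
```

Slicing a list always returns a list

list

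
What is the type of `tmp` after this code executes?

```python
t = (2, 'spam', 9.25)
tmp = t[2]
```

Index 2 of tuple is 9.25 which is float

float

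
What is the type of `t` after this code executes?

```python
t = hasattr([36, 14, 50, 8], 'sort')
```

hasattr() returns bool

bool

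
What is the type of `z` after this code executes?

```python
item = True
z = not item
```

'not' always returns bool

bool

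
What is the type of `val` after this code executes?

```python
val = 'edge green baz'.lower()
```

str.lower() returns str

str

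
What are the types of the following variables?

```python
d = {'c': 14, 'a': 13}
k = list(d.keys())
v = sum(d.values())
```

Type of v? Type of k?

sum of int values returns int; list(...) returns list

int, list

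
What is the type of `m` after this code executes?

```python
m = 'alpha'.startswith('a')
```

str.startswith() returns bool

bool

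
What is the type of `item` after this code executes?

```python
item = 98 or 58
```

'or' returns the first truthy value (98, which is int)

int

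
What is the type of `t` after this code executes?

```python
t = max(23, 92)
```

max() of ints returns int

int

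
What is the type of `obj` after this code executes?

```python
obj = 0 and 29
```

'and' returns the first falsy value (0, which is int)

int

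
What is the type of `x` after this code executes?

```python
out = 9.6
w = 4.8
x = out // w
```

float // float returns float (floor division preserves float type)

float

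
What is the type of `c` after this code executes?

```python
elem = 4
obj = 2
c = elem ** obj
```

int ** positive int returns int (4 ** 2 = 16)

int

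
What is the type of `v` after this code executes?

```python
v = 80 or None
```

'or' returns first truthy value (80, int)

int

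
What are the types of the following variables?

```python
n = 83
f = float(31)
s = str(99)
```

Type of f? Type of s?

f is float; s is str

float, str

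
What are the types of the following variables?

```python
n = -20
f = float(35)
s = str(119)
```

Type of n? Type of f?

n is int; f is float

int, float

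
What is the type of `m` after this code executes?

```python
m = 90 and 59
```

'and' returns the last value when all truthy (59, which is int)

int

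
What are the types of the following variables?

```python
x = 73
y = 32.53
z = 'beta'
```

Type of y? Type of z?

y is float; z is str

float, str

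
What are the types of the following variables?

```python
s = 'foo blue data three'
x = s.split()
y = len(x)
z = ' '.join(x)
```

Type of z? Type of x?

str.join() returns str; str.split() returns list

str, list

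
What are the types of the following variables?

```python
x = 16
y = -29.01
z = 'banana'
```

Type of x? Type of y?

x is int; y is float

int, float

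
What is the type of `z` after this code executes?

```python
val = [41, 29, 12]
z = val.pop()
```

list.pop() returns the popped element (int here)

int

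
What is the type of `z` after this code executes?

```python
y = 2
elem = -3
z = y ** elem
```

int ** negative int returns float

float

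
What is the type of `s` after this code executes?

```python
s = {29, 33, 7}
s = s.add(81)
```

set.add() returns None (mutates in place)

NoneType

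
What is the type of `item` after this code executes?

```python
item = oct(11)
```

oct() returns str representation

str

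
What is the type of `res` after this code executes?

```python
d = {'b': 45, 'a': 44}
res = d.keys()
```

.keys() returns a dict_keys view object

dict_keys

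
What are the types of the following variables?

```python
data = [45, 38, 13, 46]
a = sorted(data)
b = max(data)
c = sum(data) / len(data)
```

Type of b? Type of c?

max of ints returns int; int / int returns float

int, float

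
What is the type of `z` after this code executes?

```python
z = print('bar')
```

print() returns None

NoneType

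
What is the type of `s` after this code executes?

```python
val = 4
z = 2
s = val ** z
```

int ** positive int returns int (4 ** 2 = 16)

int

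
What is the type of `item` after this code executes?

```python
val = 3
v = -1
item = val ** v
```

int ** negative int returns float

float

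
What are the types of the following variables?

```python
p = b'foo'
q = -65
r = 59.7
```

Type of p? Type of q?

p is bytes; q is int

bytes, int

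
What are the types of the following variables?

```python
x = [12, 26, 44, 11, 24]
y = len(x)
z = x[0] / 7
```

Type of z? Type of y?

int / int returns float; len() returns int

float, int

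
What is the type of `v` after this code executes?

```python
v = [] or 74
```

'or' returns first truthy value (74, which is int)

int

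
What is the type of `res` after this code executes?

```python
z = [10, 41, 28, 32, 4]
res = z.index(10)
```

list.index() returns int

int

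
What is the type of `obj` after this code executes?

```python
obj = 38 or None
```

'or' returns first truthy value (38, int)

int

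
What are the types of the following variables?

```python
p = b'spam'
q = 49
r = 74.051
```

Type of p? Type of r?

p is bytes; r is float

bytes, float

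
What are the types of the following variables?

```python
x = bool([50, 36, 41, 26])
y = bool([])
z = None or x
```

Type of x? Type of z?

bool() returns bool; None or <bool> returns the bool

bool, bool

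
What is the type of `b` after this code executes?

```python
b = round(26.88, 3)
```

round() with ndigits arg returns float

float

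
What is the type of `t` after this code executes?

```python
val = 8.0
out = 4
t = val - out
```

float - int returns float (8.0 - 4 = 4.0)

float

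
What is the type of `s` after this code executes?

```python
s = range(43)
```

range() returns a range object

range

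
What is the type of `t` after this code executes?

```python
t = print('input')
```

print() returns None

NoneType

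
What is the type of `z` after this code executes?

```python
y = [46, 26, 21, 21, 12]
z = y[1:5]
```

Slicing a list always returns a list

list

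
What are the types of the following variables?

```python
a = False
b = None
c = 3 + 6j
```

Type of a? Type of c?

a is bool; c is complex

bool, complex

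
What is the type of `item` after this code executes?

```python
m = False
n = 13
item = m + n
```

bool + int returns int (False is 0, so 0 + 13 = 13)

int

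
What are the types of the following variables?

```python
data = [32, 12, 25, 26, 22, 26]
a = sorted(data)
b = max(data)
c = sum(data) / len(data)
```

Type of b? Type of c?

max of ints returns int; int / int returns float

int, float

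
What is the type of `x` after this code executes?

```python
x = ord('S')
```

ord() returns int (Unicode code point)

int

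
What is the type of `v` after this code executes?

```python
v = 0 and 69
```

'and' returns the first falsy value (0, which is int)

int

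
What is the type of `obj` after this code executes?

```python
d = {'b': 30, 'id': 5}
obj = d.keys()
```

.keys() returns a dict_keys view object

dict_keys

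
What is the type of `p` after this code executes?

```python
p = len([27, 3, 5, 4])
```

len() always returns int

int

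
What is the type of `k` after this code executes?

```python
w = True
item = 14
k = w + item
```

bool + int returns int (True is 1, so 1 + 14 = 15)

int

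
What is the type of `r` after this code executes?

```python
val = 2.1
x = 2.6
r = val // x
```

float // float returns float (floor division preserves float type)

float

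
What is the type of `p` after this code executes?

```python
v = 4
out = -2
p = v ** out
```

int ** negative int returns float

float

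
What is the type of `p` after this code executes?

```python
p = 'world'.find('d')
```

str.find() returns int (index, or -1)

int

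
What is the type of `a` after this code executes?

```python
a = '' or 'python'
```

'or' returns first truthy value ('python', which is str)

str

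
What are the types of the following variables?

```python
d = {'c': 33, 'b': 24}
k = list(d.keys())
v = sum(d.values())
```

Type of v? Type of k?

sum of int values returns int; list(...) returns list

int, list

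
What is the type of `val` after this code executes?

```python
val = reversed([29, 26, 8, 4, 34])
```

reversed() on a list returns a list_reverseiterator

list_reverseiterator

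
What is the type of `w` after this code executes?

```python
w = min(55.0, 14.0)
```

min() of floats returns float

float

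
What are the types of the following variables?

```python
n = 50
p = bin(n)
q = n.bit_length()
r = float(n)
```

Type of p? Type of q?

bin() returns str; int.bit_length() returns int

str, int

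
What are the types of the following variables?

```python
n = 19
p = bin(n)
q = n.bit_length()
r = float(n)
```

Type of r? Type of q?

float() returns float; int.bit_length() returns int

float, int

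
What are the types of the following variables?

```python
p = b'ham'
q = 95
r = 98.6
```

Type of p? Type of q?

p is bytes; q is int

bytes, int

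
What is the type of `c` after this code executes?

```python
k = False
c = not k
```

'not' always returns bool

bool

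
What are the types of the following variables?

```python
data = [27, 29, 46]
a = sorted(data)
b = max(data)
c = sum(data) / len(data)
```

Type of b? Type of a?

max of ints returns int; sorted() returns list

int, list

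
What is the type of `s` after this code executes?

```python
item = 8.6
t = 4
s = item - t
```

float - int returns float (8.6 - 4 = 4.6)

float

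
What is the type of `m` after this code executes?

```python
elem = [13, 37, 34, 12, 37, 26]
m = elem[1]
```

Indexing a list of ints returns int (elem[1] = 37)

int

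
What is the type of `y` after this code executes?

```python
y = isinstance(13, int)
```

isinstance() returns bool

bool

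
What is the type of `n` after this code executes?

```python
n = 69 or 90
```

'or' returns the first truthy value (69, which is int)

int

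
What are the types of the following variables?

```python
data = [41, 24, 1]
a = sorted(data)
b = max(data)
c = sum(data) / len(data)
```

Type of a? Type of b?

sorted() returns list; max of ints returns int

list, int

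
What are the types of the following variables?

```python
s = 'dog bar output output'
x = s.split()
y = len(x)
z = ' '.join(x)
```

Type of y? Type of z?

len() returns int; str.join() returns str

int, str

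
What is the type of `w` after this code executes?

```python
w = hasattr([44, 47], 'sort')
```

hasattr() returns bool

bool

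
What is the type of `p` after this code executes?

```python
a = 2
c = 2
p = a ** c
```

int ** positive int returns int (2 ** 2 = 4)

int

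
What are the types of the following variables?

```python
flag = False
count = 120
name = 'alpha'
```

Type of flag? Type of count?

flag is bool; count is int

bool, int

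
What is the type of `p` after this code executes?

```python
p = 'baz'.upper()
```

str.upper() returns str

str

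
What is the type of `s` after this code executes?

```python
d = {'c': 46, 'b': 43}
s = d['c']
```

Accessing dict[str, int] with key 'c' returns int value 46

int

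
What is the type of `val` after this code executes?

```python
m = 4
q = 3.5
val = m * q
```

int * float returns float (4 * 3.5 = 14.0)

float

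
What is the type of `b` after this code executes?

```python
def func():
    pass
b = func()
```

A function with no return statement returns None

NoneType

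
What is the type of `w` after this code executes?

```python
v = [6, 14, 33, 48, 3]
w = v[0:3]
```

Slicing a list always returns a list

list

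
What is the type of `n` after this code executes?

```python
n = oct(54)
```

oct() returns str representation

str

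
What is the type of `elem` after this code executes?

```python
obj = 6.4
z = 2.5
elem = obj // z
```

float // float returns float (floor division preserves float type)

float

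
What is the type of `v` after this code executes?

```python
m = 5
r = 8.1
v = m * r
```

int * float returns float (5 * 8.1 = 40.5)

float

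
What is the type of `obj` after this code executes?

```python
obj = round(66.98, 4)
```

round() with ndigits arg returns float

float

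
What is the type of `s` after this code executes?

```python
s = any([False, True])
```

any() returns bool

bool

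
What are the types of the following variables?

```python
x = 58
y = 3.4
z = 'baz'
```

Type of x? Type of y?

x is int; y is float

int, float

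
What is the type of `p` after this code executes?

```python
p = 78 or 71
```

'or' returns the first truthy value (78, which is int)

int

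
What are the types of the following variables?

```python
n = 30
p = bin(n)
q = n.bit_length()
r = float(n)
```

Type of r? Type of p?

float() returns float; bin() returns str

float, str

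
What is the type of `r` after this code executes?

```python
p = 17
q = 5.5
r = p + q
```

int + float returns float (17 + 5.5 = 22.5)

float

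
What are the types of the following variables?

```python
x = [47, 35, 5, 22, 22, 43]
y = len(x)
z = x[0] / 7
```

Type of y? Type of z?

len() returns int; int / int returns float

int, float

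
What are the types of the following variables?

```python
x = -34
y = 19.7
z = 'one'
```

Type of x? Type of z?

x is int; z is str

int, str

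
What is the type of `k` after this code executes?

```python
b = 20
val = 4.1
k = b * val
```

int * float returns float (20 * 4.1 = 82.0)

float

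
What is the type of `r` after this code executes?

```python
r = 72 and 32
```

'and' returns the last value when all truthy (32, which is int)

int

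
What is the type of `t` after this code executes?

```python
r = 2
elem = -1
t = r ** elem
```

int ** negative int returns float

float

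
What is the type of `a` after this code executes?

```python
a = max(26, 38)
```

max() of ints returns int

int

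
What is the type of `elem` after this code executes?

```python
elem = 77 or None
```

'or' returns first truthy value (77, int)

int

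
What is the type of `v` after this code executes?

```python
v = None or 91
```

'or' with None returns the other value (91, int)

int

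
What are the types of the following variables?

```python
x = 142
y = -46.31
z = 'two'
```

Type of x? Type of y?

x is int; y is float

int, float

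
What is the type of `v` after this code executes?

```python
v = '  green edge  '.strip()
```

str.strip() returns str

str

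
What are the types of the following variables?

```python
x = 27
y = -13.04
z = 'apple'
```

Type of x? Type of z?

x is int; z is str

int, str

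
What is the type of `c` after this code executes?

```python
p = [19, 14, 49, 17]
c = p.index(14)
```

list.index() returns int

int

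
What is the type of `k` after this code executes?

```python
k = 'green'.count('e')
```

str.count() returns int

int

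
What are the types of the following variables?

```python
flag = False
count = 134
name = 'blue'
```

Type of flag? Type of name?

flag is bool; name is str

bool, str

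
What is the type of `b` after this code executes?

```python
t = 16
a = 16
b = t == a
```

Equality comparison returns bool

bool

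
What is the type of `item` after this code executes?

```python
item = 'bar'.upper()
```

str.upper() returns str

str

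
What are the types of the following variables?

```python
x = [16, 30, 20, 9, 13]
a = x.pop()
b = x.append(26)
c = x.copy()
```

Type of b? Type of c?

list.append() returns None; list.copy() returns list

NoneType, list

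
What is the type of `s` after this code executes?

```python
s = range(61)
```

range() returns a range object

range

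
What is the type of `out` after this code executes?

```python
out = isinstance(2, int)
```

isinstance() returns bool

bool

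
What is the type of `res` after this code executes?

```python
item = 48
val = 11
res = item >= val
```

Comparison operators return bool

bool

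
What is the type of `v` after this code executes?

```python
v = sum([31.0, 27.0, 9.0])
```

sum() of floats returns float

float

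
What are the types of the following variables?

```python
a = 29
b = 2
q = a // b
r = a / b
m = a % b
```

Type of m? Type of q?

int % int returns int; int // int returns int

int, int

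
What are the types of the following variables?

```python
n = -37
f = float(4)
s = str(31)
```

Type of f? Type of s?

f is float; s is str

float, str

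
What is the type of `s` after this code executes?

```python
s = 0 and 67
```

'and' returns the first falsy value (0, which is int)

int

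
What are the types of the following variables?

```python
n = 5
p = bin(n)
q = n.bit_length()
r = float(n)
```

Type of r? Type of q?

float() returns float; int.bit_length() returns int

float, int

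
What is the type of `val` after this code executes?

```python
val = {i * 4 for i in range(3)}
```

A set comprehension {expr for x in iterable} produces a set

set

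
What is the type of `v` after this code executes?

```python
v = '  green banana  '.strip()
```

str.strip() returns str

str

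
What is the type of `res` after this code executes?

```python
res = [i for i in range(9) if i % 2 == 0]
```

A list comprehension [...] produces a list

list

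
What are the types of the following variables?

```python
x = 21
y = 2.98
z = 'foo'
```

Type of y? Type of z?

y is float; z is str

float, str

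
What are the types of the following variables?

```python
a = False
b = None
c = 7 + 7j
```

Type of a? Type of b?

a is bool; b is NoneType

bool, NoneType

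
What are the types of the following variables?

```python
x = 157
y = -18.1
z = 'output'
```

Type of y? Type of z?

y is float; z is str

float, str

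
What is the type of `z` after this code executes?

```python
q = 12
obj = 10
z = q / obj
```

int / int always returns float in Python 3 (12 / 10 = 1.2)

float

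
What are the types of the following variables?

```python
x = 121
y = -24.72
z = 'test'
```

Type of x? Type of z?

x is int; z is str

int, str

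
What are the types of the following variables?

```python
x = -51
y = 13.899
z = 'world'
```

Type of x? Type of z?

x is int; z is str

int, str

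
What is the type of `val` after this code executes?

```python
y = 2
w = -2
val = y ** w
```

int ** negative int returns float

float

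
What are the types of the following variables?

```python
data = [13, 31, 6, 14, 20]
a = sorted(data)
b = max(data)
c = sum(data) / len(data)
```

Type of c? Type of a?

int / int returns float; sorted() returns list

float, list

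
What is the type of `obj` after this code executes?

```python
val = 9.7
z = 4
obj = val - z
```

float - int returns float (9.7 - 4 = 5.7)

float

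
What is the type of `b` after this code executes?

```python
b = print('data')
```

print() returns None

NoneType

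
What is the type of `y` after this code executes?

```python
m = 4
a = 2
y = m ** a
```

int ** positive int returns int (4 ** 2 = 16)

int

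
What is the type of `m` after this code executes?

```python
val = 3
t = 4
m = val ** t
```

int ** positive int returns int (3 ** 4 = 81)

int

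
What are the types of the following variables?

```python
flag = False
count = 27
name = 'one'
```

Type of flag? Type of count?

flag is bool; count is int

bool, int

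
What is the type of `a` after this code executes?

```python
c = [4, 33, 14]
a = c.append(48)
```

list.append() returns None (mutates in place)

NoneType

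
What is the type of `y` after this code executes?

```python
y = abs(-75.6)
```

abs() of float returns float

float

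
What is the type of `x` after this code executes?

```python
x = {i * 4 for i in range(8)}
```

A set comprehension {expr for x in iterable} produces a set

set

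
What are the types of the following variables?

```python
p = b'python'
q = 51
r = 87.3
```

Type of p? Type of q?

p is bytes; q is int

bytes, int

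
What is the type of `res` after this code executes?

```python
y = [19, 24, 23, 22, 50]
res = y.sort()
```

list.sort() returns None (sorts in place)

NoneType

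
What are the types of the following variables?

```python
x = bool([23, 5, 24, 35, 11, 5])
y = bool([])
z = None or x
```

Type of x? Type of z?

bool() returns bool; None or <bool> returns the bool

bool, bool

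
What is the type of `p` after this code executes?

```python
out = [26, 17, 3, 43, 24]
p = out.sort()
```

list.sort() returns None (sorts in place)

NoneType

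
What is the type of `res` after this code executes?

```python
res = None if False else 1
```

Ternary: condition is False, else branch (1) taken → int

int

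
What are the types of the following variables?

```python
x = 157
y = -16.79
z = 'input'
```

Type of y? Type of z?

y is float; z is str

float, str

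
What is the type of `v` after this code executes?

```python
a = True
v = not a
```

'not' always returns bool

bool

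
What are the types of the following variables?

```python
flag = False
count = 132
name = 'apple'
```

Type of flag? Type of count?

flag is bool; count is int

bool, int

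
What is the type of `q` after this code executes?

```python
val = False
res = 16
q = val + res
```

bool + int returns int (False is 0, so 0 + 16 = 16)

int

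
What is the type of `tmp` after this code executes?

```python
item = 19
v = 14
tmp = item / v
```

int / int always returns float in Python 3 (19 / 14 = 1.35714)

float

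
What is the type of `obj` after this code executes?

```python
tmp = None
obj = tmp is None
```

'is' comparison returns bool

bool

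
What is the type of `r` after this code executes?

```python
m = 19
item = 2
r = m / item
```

int / int always returns float in Python 3 (19 / 2 = 9.5)

float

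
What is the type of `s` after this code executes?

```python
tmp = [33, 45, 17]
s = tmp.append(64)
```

list.append() returns None (mutates in place)

NoneType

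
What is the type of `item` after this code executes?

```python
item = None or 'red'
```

'or' with None returns the other value ('red', str)

str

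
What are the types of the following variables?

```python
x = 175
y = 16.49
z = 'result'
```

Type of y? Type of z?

y is float; z is str

float, str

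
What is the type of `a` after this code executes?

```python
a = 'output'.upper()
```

str.upper() returns str

str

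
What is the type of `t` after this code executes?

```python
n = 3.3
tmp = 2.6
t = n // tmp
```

float // float returns float (floor division preserves float type)

float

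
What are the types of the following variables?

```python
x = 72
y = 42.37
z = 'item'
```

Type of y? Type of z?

y is float; z is str

float, str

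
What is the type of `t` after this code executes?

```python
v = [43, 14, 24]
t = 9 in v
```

'in' operator returns bool

bool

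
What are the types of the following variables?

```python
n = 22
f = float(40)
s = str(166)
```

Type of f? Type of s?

f is float; s is str

float, str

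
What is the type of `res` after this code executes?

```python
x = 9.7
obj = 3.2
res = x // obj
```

float // float returns float (floor division preserves float type)

float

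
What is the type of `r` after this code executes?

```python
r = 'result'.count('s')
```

str.count() returns int

int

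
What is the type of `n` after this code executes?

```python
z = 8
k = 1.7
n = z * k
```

int * float returns float (8 * 1.7 = 13.6)

float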